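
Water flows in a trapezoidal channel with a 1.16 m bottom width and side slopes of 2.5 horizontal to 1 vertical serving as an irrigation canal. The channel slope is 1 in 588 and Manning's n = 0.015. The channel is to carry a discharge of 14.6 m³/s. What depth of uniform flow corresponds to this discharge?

Manning's equation rearranged: A R^(2/3) = nQ / (1·√S) = 0.015 × 14.6 / (√0.001701) = 5.31.
Try y = 1.71 m: A R^(2/3) = 8.64 — high.
Try y = 1.39 m: A R^(2/3) = 5.296 — ≈ 5.31.

y_n = 1.39 m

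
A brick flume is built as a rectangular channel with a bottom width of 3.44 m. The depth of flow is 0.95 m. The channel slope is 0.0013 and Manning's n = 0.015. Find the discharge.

Flow area A = b·y = 3.44 × 0.95 = 3.268 m². Wetted perimeter P = b + 2y = 3.44 + 2×0.95 = 5.34 m.
Hydraulic radius R = A/P = 3.268/5.34 = 0.612 m.
Manning's equation: Q = (1/n) A R^(2/3) S^(1/2) = (1/0.015) × 3.268 × 0.612^(2/3) × 0.0013^(1/2) = 5.66 m³/s.

Q = 5.66 m³/s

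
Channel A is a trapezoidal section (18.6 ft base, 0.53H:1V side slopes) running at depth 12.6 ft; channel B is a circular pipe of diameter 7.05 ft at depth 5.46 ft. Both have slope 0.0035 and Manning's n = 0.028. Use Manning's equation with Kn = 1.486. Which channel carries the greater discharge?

channel A

Channel A: With bottom width b = 18.6 ft and side slope z = 0.53: A = (b + zy)y = (18.6 + 0.53×12.6)×12.6 = 318.5 ft²; P = b + 2y√(1+z²) = 18.6 + 2×12.6×1.132 = 47.12 ft. Hydraulic radius R = A/P = 318.5/47.12 = 6.759 ft. Q_A = (1.486/0.028)·318.5·6.759^(2/3)·√0.0035 = 3575 ft³/s.
Channel B: For a circular section of diameter D = 7.05 ft at depth y = 5.46 ft, the central angle is θ = 2 arccos(1 − 2y/D) = 4.304 rad. Then A = (D²/8)(θ − sin θ) = 32.44 ft² and P = Dθ/2 = 15.17 ft. Hydraulic radius R = A/P = 32.44/15.17 = 2.138 ft. Q_B = (1.486/0.028)·32.44·2.138^(2/3)·√0.0035 = 169.1 ft³/s.
Q_A = 3575 ft³/s vs Q_B = 169.1 ft³/s, so channel A carries more.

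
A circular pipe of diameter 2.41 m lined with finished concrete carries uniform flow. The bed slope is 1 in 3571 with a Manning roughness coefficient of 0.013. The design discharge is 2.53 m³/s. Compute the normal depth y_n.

y_n = 1.35 m

Manning's equation rearranged: A R^(2/3) = nQ / (1·√S) = 0.013 × 2.53 / (√0.00028) = 1.965.
At y = 1.55 m: A R^(2/3) = 2.424 — over.
At y = 1.17 m: A R^(2/3) = 1.547 — short.
At y = 1.35 m: A R^(2/3) = 1.963 — close enough.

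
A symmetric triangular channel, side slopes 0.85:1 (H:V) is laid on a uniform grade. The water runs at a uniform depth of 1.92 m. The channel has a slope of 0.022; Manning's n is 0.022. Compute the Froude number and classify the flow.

For a triangular section with side slope z = 0.85: A = zy² = 0.85×1.92² = 3.133 m²; P = 2y√(1+z²) = 2×1.92×1.312 = 5.04 m.
Hydraulic radius R = A/P = 3.133/5.04 = 0.6217 m.
V = (1/n) R^(2/3) √S = (1/0.022) × 0.6217^(2/3) × √0.022 = 4.911 m/s. Hydraulic depth D_h = A/T = 3.133/3.264 = 0.96 m.
Froude number Fr = V/√(g·D_h) = 4.911/√(9.81×0.96) = 1.6, which is greater than 1, so the flow is supercritical.

supercritical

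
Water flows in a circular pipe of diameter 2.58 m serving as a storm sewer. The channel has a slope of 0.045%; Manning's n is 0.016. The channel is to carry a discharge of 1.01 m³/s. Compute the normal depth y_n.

y_n = 0.773 m

Manning's equation rearranged: A R^(2/3) = nQ / (1·√S) = 0.016 × 1.01 / (√0.00045) = 0.7618.
Trying y = 0.681 m: A R^(2/3) = 0.5952 — too small.
Trying y = 0.773 m: A R^(2/3) = 0.7624 — close enough.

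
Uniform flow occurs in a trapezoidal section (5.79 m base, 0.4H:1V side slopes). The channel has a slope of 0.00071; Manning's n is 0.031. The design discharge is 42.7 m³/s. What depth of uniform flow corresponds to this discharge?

y_n = 4.1 m

Manning's equation rearranged: A R^(2/3) = nQ / (1·√S) = 0.031 × 42.7 / (√0.00071) = 49.68.
Try y = 4.84 m: A R^(2/3) = 65.27 — high.
Try y = 2.92 m: A R^(2/3) = 28.73 — low.
Try y = 4.1 m: A R^(2/3) = 49.69 — close enough.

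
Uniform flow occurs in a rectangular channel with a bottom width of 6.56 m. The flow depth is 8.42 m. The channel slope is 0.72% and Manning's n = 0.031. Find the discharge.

Q = 268 m³/s

Flow area A = b·y = 6.56 × 8.42 = 55.24 m². Wetted perimeter P = b + 2y = 6.56 + 2×8.42 = 23.4 m.
Hydraulic radius R = A/P = 55.24/23.4 = 2.36 m.
Manning's equation: Q = (1/n) A R^(2/3) S^(1/2) = (1/0.031) × 55.24 × 2.36^(2/3) × 0.0072^(1/2) = 268 m³/s.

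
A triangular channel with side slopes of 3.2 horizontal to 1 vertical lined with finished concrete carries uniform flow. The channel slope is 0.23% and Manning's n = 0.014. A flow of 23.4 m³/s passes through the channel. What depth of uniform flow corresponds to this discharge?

Manning's equation rearranged: A R^(2/3) = nQ / (1·√S) = 0.014 × 23.4 / (√0.0023) = 6.831.
At y = 1.15 m: A R^(2/3) = 2.837 — low.
At y = 1.79 m: A R^(2/3) = 9.231 — high.
At y = 1.6 m: A R^(2/3) = 6.844 — matches.

y_n = 1.6 m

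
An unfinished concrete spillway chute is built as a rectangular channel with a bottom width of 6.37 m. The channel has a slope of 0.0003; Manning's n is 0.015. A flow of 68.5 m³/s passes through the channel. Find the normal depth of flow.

y_n = 5.77 m

Manning's equation rearranged: A R^(2/3) = nQ / (1·√S) = 0.015 × 68.5 / (√0.0003) = 59.32.
Trying y = 4.96 m: A R^(2/3) = 49.14 — low.
Trying y = 6.74 m: A R^(2/3) = 71.81 — high.
Trying y = 5.77 m: A R^(2/3) = 59.36 — close enough.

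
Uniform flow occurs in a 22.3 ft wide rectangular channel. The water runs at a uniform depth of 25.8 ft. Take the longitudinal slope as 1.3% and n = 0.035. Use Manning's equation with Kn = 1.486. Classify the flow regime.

Flow area A = b·y = 22.3 × 25.8 = 575.3 ft². Wetted perimeter P = b + 2y = 22.3 + 2×25.8 = 73.9 ft.
Hydraulic radius R = A/P = 575.3/73.9 = 7.785 ft.
V = (1.486/n) R^(2/3) √S = (1.486/0.035) × 7.785^(2/3) × √0.013 = 19.02 ft/s. Hydraulic depth D_h = A/T = 575.3/22.3 = 25.8 ft.
Froude number Fr = V/√(g·D_h) = 19.02/√(32.2×25.8) = 0.66, which is less than 1, so the flow is subcritical.

subcritical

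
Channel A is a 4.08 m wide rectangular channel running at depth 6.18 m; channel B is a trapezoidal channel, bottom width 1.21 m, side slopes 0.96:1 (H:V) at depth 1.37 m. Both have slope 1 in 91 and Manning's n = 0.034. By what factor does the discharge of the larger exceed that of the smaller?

Channel A: Flow area A = b·y = 4.08 × 6.18 = 25.21 m². Wetted perimeter P = b + 2y = 4.08 + 2×6.18 = 16.44 m. Hydraulic radius R = A/P = 25.21/16.44 = 1.534 m. Q_A = (1/0.034)·25.21·1.534^(2/3)·√0.01099 = 103.4 m³/s.
Channel B: With bottom width b = 1.21 m and side slope z = 0.96: A = (b + zy)y = (1.21 + 0.96×1.37)×1.37 = 3.46 m²; P = b + 2y√(1+z²) = 1.21 + 2×1.37×1.386 = 5.008 m. Hydraulic radius R = A/P = 3.46/5.008 = 0.6908 m. Q_B = (1/0.034)·3.46·0.6908^(2/3)·√0.01099 = 8.335 m³/s.
The larger discharge is 103.4 m³/s and the smaller is 8.335 m³/s; the ratio is 12.4.

12.4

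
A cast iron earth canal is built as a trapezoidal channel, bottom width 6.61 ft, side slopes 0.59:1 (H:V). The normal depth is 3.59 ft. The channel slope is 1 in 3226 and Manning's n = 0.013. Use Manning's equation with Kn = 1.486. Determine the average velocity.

V = 3.3 ft/s

With bottom width b = 6.61 ft and side slope z = 0.59: A = (b + zy)y = (6.61 + 0.59×3.59)×3.59 = 31.33 ft²; P = b + 2y√(1+z²) = 6.61 + 2×3.59×1.161 = 14.95 ft.
Hydraulic radius R = A/P = 31.33/14.95 = 2.096 ft.
From Manning's equation, V = (1.486/n) R^(2/3) S^(1/2) = (1.486/0.013) × 2.096^(2/3) × 0.00031^(1/2) = 3.3 ft/s.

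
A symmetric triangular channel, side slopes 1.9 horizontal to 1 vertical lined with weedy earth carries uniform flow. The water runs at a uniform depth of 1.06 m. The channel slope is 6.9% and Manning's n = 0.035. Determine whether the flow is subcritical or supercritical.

For a triangular section with side slope z = 1.9: A = zy² = 1.9×1.06² = 2.135 m²; P = 2y√(1+z²) = 2×1.06×2.147 = 4.552 m.
Hydraulic radius R = A/P = 2.135/4.552 = 0.469 m.
V = (1/n) R^(2/3) √S = (1/0.035) × 0.469^(2/3) × √0.069 = 4.53 m/s. Hydraulic depth D_h = A/T = 2.135/4.028 = 0.53 m.
Froude number Fr = V/√(g·D_h) = 4.53/√(9.81×0.53) = 1.99, which is greater than 1, so the flow is supercritical.

supercritical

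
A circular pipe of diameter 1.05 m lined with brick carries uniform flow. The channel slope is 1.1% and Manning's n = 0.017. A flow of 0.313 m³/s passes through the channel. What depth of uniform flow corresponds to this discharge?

y_n = 0.268 m

Manning's equation rearranged: A R^(2/3) = nQ / (1·√S) = 0.017 × 0.313 / (√0.011) = 0.05073.
Trying y = 0.31 m: A R^(2/3) = 0.0674 — too large.
Trying y = 0.268 m: A R^(2/3) = 0.05067 — close enough.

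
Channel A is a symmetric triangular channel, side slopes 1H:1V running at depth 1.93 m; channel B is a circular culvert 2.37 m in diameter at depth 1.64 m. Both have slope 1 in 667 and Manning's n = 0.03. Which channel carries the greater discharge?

Channel A: For a triangular section with side slope z = 1: A = zy² = 1×1.93² = 3.725 m²; P = 2y√(1+z²) = 2×1.93×1.414 = 5.459 m. Hydraulic radius R = A/P = 3.725/5.459 = 0.6824 m. Q_A = (1/0.03)·3.725·0.6824^(2/3)·√0.001499 = 3.726 m³/s.
Channel B: For a circular section of diameter D = 2.37 m at depth y = 1.64 m, the central angle is θ = 2 arccos(1 − 2y/D) = 3.93 rad. Then A = (D²/8)(θ − sin θ) = 3.257 m² and P = Dθ/2 = 4.657 m. Hydraulic radius R = A/P = 3.257/4.657 = 0.6994 m. Q_B = (1/0.03)·3.257·0.6994^(2/3)·√0.001499 = 3.312 m³/s.
Q_A = 3.726 m³/s vs Q_B = 3.312 m³/s, so channel A carries more.

channel A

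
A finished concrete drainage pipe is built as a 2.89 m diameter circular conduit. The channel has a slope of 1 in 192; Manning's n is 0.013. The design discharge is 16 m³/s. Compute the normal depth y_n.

y_n = 1.52 m

Manning's equation rearranged: A R^(2/3) = nQ / (1·√S) = 0.013 × 16 / (√0.005208) = 2.882.
Try y = 1.09 m: A R^(2/3) = 1.597 — short.
Try y = 1.79 m: A R^(2/3) = 3.723 — over.
Try y = 1.52 m: A R^(2/3) = 2.875 — ≈ 2.882.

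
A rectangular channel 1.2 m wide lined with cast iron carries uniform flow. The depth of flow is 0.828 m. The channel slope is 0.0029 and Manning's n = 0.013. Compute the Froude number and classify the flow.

subcritical

Flow area A = b·y = 1.2 × 0.828 = 0.9936 m². Wetted perimeter P = b + 2y = 1.2 + 2×0.828 = 2.856 m.
Hydraulic radius R = A/P = 0.9936/2.856 = 0.3479 m.
V = (1/n) R^(2/3) √S = (1/0.013) × 0.3479^(2/3) × √0.0029 = 2.049 m/s. Hydraulic depth D_h = A/T = 0.9936/1.2 = 0.828 m.
Froude number Fr = V/√(g·D_h) = 2.049/√(9.81×0.828) = 0.719, which is less than 1, so the flow is subcritical.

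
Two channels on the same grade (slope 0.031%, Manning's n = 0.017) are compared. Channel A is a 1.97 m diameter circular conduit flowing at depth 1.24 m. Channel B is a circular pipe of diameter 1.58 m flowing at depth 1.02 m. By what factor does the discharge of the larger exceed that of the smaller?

1.74

Channel A: For a circular section of diameter D = 1.97 m at depth y = 1.24 m, the central angle is θ = 2 arccos(1 − 2y/D) = 3.665 rad. Then A = (D²/8)(θ − sin θ) = 2.021 m² and P = Dθ/2 = 3.61 m. Hydraulic radius R = A/P = 2.021/3.61 = 0.5597 m. Q_A = (1/0.017)·2.021·0.5597^(2/3)·√0.00031 = 1.421 m³/s.
Channel B: For a circular section of diameter D = 1.58 m at depth y = 1.02 m, the central angle is θ = 2 arccos(1 − 2y/D) = 3.732 rad. Then A = (D²/8)(θ − sin θ) = 1.339 m² and P = Dθ/2 = 2.949 m. Hydraulic radius R = A/P = 1.339/2.949 = 0.454 m. Q_B = (1/0.017)·1.339·0.454^(2/3)·√0.00031 = 0.8188 m³/s.
The larger discharge is 1.421 m³/s and the smaller is 0.8188 m³/s; the ratio is 1.74.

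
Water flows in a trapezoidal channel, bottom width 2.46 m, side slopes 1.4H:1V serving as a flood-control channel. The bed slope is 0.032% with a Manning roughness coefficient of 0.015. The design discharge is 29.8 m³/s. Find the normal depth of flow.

y_n = 2.9 m

Manning's equation rearranged: A R^(2/3) = nQ / (1·√S) = 0.015 × 29.8 / (√0.00032) = 24.99.
At y = 2.4 m: A R^(2/3) = 16.67 — low.
At y = 3.59 m: A R^(2/3) = 39.98 — high.
At y = 2.9 m: A R^(2/3) = 25 — matches.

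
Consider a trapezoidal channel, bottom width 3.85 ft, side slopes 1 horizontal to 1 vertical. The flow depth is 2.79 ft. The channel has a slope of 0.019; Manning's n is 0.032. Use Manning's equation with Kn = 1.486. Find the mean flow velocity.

With bottom width b = 3.85 ft and side slope z = 1: A = (b + zy)y = (3.85 + 1×2.79)×2.79 = 18.53 ft²; P = b + 2y√(1+z²) = 3.85 + 2×2.79×1.414 = 11.74 ft.
Hydraulic radius R = A/P = 18.53/11.74 = 1.578 ft.
From Manning's equation, V = (1.486/n) R^(2/3) S^(1/2) = (1.486/0.032) × 1.578^(2/3) × 0.019^(1/2) = 8.68 ft/s.

V = 8.68 ft/s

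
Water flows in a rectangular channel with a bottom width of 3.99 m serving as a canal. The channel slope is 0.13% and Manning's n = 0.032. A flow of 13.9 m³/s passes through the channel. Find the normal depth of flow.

y_n = 2.79 m

Manning's equation rearranged: A R^(2/3) = nQ / (1·√S) = 0.032 × 13.9 / (√0.0013) = 12.34.
At y = 2.4 m: A R^(2/3) = 10.14 — low.
At y = 3.23 m: A R^(2/3) = 14.82 — high.
At y = 2.79 m: A R^(2/3) = 12.31 — matches.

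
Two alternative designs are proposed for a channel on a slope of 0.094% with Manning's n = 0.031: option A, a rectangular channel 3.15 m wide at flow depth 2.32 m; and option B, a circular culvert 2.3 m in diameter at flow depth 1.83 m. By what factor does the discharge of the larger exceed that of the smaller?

Channel A: Flow area A = b·y = 3.15 × 2.32 = 7.308 m². Wetted perimeter P = b + 2y = 3.15 + 2×2.32 = 7.79 m. Hydraulic radius R = A/P = 7.308/7.79 = 0.9381 m. Q_A = (1/0.031)·7.308·0.9381^(2/3)·√0.00094 = 6.926 m³/s.
Channel B: For a circular section of diameter D = 2.3 m at depth y = 1.83 m, the central angle is θ = 2 arccos(1 − 2y/D) = 4.407 rad. Then A = (D²/8)(θ − sin θ) = 3.545 m² and P = Dθ/2 = 5.068 m. Hydraulic radius R = A/P = 3.545/5.068 = 0.6994 m. Q_B = (1/0.031)·3.545·0.6994^(2/3)·√0.00094 = 2.762 m³/s.
The larger discharge is 6.926 m³/s and the smaller is 2.762 m³/s; the ratio is 2.51.

2.51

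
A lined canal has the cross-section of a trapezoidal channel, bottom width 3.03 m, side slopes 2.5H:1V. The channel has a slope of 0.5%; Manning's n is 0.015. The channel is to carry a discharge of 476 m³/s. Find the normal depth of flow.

y_n = 4.28 m

Manning's equation rearranged: A R^(2/3) = nQ / (1·√S) = 0.015 × 476 / (√0.005) = 101.
Try y = 3.12 m: A R^(2/3) = 48.2 — low.
Try y = 4.28 m: A R^(2/3) = 101 — close enough.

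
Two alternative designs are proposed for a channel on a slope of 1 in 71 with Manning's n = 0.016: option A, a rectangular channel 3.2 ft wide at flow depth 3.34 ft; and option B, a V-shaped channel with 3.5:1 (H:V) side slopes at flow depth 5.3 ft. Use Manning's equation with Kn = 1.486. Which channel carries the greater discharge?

Channel A: Flow area A = b·y = 3.2 × 3.34 = 10.69 ft². Wetted perimeter P = b + 2y = 3.2 + 2×3.34 = 9.88 ft. Hydraulic radius R = A/P = 10.69/9.88 = 1.082 ft. Q_A = (1.486/0.016)·10.69·1.082^(2/3)·√0.01408 = 124.1 ft³/s.
Channel B: For a triangular section with side slope z = 3.5: A = zy² = 3.5×5.3² = 98.31 ft²; P = 2y√(1+z²) = 2×5.3×3.64 = 38.58 ft. Hydraulic radius R = A/P = 98.31/38.58 = 2.548 ft. Q_B = (1.486/0.016)·98.31·2.548^(2/3)·√0.01408 = 2022 ft³/s.
Q_A = 124.1 ft³/s vs Q_B = 2022 ft³/s, so channel B carries more.

channel B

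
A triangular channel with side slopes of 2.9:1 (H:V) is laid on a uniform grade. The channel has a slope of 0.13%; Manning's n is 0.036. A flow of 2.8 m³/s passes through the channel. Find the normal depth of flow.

y_n = 1.19 m

Manning's equation rearranged: A R^(2/3) = nQ / (1·√S) = 0.036 × 2.8 / (√0.0013) = 2.796.
Trying y = 1.04 m: A R^(2/3) = 1.954 — low.
Trying y = 1.19 m: A R^(2/3) = 2.798 — close enough.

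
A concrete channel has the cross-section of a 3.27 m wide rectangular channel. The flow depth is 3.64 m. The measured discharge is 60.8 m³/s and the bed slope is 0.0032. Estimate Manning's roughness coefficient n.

Flow area A = b·y = 3.27 × 3.64 = 11.9 m². Wetted perimeter P = b + 2y = 3.27 + 2×3.64 = 10.55 m.
Hydraulic radius R = A/P = 11.9/10.55 = 1.128 m.
Rearranging Manning's equation: n = (1/Q) A R^(2/3) S^(1/2) = (1/60.8) × 11.9 × 1.128^(2/3) × √0.0032 = 0.012.

n = 0.012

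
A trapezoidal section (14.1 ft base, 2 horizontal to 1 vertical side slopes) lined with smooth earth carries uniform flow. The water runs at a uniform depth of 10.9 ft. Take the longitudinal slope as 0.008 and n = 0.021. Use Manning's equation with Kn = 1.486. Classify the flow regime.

supercritical

With bottom width b = 14.1 ft and side slope z = 2: A = (b + zy)y = (14.1 + 2×10.9)×10.9 = 391.3 ft²; P = b + 2y√(1+z²) = 14.1 + 2×10.9×2.236 = 62.85 ft.
Hydraulic radius R = A/P = 391.3/62.85 = 6.226 ft.
V = (1.486/n) R^(2/3) √S = (1.486/0.021) × 6.226^(2/3) × √0.008 = 21.42 ft/s. Hydraulic depth D_h = A/T = 391.3/57.7 = 6.782 ft.
Froude number Fr = V/√(g·D_h) = 21.42/√(32.2×6.782) = 1.45, which is greater than 1, so the flow is supercritical.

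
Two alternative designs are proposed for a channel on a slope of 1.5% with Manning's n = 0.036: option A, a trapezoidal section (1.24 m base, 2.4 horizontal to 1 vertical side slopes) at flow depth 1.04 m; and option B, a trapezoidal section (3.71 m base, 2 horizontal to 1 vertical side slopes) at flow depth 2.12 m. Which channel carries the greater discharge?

Channel A: With bottom width b = 1.24 m and side slope z = 2.4: A = (b + zy)y = (1.24 + 2.4×1.04)×1.04 = 3.885 m²; P = b + 2y√(1+z²) = 1.24 + 2×1.04×2.6 = 6.648 m. Hydraulic radius R = A/P = 3.885/6.648 = 0.5845 m. Q_A = (1/0.036)·3.885·0.5845^(2/3)·√0.015 = 9.24 m³/s.
Channel B: With bottom width b = 3.71 m and side slope z = 2: A = (b + zy)y = (3.71 + 2×2.12)×2.12 = 16.85 m²; P = b + 2y√(1+z²) = 3.71 + 2×2.12×2.236 = 13.19 m. Hydraulic radius R = A/P = 16.85/13.19 = 1.278 m. Q_B = (1/0.036)·16.85·1.278^(2/3)·√0.015 = 67.51 m³/s.
Q_A = 9.24 m³/s vs Q_B = 67.51 m³/s, so channel B carries more.

channel B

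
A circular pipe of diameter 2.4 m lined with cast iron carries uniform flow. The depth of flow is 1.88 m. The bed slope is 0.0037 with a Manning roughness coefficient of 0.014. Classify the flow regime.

For a circular section of diameter D = 2.4 m at depth y = 1.88 m, the central angle is θ = 2 arccos(1 − 2y/D) = 4.347 rad. Then A = (D²/8)(θ − sin θ) = 3.802 m² and P = Dθ/2 = 5.216 m.
Hydraulic radius R = A/P = 3.802/5.216 = 0.7289 m.
V = (1/n) R^(2/3) √S = (1/0.014) × 0.7289^(2/3) × √0.0037 = 3.519 m/s. Hydraulic depth D_h = A/T = 3.802/1.977 = 1.923 m.
Froude number Fr = V/√(g·D_h) = 3.519/√(9.81×1.923) = 0.81, which is less than 1, so the flow is subcritical.

subcritical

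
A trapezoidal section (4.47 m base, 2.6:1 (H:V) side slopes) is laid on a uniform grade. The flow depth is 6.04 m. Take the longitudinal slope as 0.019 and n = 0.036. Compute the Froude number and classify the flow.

With bottom width b = 4.47 m and side slope z = 2.6: A = (b + zy)y = (4.47 + 2.6×6.04)×6.04 = 121.9 m²; P = b + 2y√(1+z²) = 4.47 + 2×6.04×2.786 = 38.12 m.
Hydraulic radius R = A/P = 121.9/38.12 = 3.196 m.
V = (1/n) R^(2/3) √S = (1/0.036) × 3.196^(2/3) × √0.019 = 8.308 m/s. Hydraulic depth D_h = A/T = 121.9/35.88 = 3.396 m.
Froude number Fr = V/√(g·D_h) = 8.308/√(9.81×3.396) = 1.44, which is greater than 1, so the flow is supercritical.

supercritical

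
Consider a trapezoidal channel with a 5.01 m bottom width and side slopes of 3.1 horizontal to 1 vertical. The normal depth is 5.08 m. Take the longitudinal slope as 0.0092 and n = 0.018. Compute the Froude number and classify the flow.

supercritical

With bottom width b = 5.01 m and side slope z = 3.1: A = (b + zy)y = (5.01 + 3.1×5.08)×5.08 = 105.5 m²; P = b + 2y√(1+z²) = 5.01 + 2×5.08×3.257 = 38.1 m.
Hydraulic radius R = A/P = 105.5/38.1 = 2.767 m.
V = (1/n) R^(2/3) √S = (1/0.018) × 2.767^(2/3) × √0.0092 = 10.5 m/s. Hydraulic depth D_h = A/T = 105.5/36.51 = 2.889 m.
Froude number Fr = V/√(g·D_h) = 10.5/√(9.81×2.889) = 1.97, which is greater than 1, so the flow is supercritical.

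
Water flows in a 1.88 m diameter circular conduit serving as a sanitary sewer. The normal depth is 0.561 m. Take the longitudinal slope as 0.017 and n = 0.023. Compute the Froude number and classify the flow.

supercritical

For a circular section of diameter D = 1.88 m at depth y = 0.561 m, the central angle is θ = 2 arccos(1 − 2y/D) = 2.312 rad. Then A = (D²/8)(θ − sin θ) = 0.6952 m² and P = Dθ/2 = 2.173 m.
Hydraulic radius R = A/P = 0.6952/2.173 = 0.32 m.
V = (1/n) R^(2/3) √S = (1/0.023) × 0.32^(2/3) × √0.017 = 2.652 m/s. Hydraulic depth D_h = A/T = 0.6952/1.72 = 0.4041 m.
Froude number Fr = V/√(g·D_h) = 2.652/√(9.81×0.4041) = 1.33, which is greater than 1, so the flow is supercritical.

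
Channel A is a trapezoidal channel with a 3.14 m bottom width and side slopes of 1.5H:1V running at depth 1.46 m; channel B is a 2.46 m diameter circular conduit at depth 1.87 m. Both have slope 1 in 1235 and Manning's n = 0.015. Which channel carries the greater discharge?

channel A

Channel A: With bottom width b = 3.14 m and side slope z = 1.5: A = (b + zy)y = (3.14 + 1.5×1.46)×1.46 = 7.782 m²; P = b + 2y√(1+z²) = 3.14 + 2×1.46×1.803 = 8.404 m. Hydraulic radius R = A/P = 7.782/8.404 = 0.926 m. Q_A = (1/0.015)·7.782·0.926^(2/3)·√0.0008097 = 14.02 m³/s.
Channel B: For a circular section of diameter D = 2.46 m at depth y = 1.87 m, the central angle is θ = 2 arccos(1 − 2y/D) = 4.236 rad. Then A = (D²/8)(θ − sin θ) = 3.877 m² and P = Dθ/2 = 5.21 m. Hydraulic radius R = A/P = 3.877/5.21 = 0.744 m. Q_B = (1/0.015)·3.877·0.744^(2/3)·√0.0008097 = 6.038 m³/s.
Q_A = 14.02 m³/s vs Q_B = 6.038 m³/s, so channel A carries more.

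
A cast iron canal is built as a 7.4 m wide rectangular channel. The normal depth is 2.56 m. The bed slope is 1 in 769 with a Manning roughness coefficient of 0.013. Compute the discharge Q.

Q = 69.3 m³/s

Flow area A = b·y = 7.4 × 2.56 = 18.94 m². Wetted perimeter P = b + 2y = 7.4 + 2×2.56 = 12.52 m.
Hydraulic radius R = A/P = 18.94/12.52 = 1.513 m.
Manning's equation: Q = (1/n) A R^(2/3) S^(1/2) = (1/0.013) × 18.94 × 1.513^(2/3) × 0.0013^(1/2) = 69.3 m³/s.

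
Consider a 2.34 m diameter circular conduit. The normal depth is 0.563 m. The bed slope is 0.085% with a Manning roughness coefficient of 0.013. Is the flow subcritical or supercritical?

For a circular section of diameter D = 2.34 m at depth y = 0.563 m, the central angle is θ = 2 arccos(1 − 2y/D) = 2.051 rad. Then A = (D²/8)(θ − sin θ) = 0.7965 m² and P = Dθ/2 = 2.399 m.
Hydraulic radius R = A/P = 0.7965/2.399 = 0.332 m.
V = (1/n) R^(2/3) √S = (1/0.013) × 0.332^(2/3) × √0.00085 = 1.075 m/s. Hydraulic depth D_h = A/T = 0.7965/2 = 0.3981 m.
Froude number Fr = V/√(g·D_h) = 1.075/√(9.81×0.3981) = 0.544, which is less than 1, so the flow is subcritical.

subcritical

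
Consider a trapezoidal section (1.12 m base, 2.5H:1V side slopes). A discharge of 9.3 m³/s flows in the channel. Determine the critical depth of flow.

At critical depth, Q² T / (g A³) = 1, i.e. A³/T = Q²/g = 9.3²/9.81 = 8.817.
Try y = 0.78 m: A³/T = 2.735 — low.
Try y = 1.3 m: A³/T = 24.06 — high.
Try y = 1.03 m: A³/T = 8.792 — close enough.

y_c = 1.03 m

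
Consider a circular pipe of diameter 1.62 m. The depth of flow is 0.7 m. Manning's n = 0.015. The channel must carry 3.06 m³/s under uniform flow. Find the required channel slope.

For a circular section of diameter D = 1.62 m at depth y = 0.7 m, the central angle is θ = 2 arccos(1 − 2y/D) = 2.869 rad. Then A = (D²/8)(θ − sin θ) = 0.8529 m² and P = Dθ/2 = 2.324 m.
Hydraulic radius R = A/P = 0.8529/2.324 = 0.367 m.
From Manning's equation, S = [nQ / (1 A R^(2/3))]² = [0.015 × 3.06 / (1 × 0.8529 × 0.367^(2/3))]² = 0.011.

S = 0.011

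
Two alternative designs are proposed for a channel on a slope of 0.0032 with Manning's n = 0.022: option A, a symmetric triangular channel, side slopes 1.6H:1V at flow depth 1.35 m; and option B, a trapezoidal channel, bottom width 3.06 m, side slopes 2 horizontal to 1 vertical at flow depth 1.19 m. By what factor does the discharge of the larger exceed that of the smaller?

2.71

Channel A: For a triangular section with side slope z = 1.6: A = zy² = 1.6×1.35² = 2.916 m²; P = 2y√(1+z²) = 2×1.35×1.887 = 5.094 m. Hydraulic radius R = A/P = 2.916/5.094 = 0.5724 m. Q_A = (1/0.022)·2.916·0.5724^(2/3)·√0.0032 = 5.169 m³/s.
Channel B: With bottom width b = 3.06 m and side slope z = 2: A = (b + zy)y = (3.06 + 2×1.19)×1.19 = 6.474 m²; P = b + 2y√(1+z²) = 3.06 + 2×1.19×2.236 = 8.382 m. Hydraulic radius R = A/P = 6.474/8.382 = 0.7723 m. Q_B = (1/0.022)·6.474·0.7723^(2/3)·√0.0032 = 14.01 m³/s.
The larger discharge is 14.01 m³/s and the smaller is 5.169 m³/s; the ratio is 2.71.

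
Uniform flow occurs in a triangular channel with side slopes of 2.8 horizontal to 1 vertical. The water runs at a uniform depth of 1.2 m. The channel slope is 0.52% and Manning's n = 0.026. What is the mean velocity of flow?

For a triangular section with side slope z = 2.8: A = zy² = 2.8×1.2² = 4.032 m²; P = 2y√(1+z²) = 2×1.2×2.973 = 7.136 m.
Hydraulic radius R = A/P = 4.032/7.136 = 0.565 m.
From Manning's equation, V = (1/n) R^(2/3) S^(1/2) = (1/0.026) × 0.565^(2/3) × 0.0052^(1/2) = 1.9 m/s.

V = 1.9 m/s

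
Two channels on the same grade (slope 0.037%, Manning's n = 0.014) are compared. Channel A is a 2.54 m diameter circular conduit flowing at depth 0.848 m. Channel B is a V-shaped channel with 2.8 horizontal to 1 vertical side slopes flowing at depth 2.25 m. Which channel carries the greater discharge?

Channel A: For a circular section of diameter D = 2.54 m at depth y = 0.848 m, the central angle is θ = 2 arccos(1 − 2y/D) = 2.464 rad. Then A = (D²/8)(θ − sin θ) = 1.482 m² and P = Dθ/2 = 3.129 m. Hydraulic radius R = A/P = 1.482/3.129 = 0.4735 m. Q_A = (1/0.014)·1.482·0.4735^(2/3)·√0.00037 = 1.237 m³/s.
Channel B: For a triangular section with side slope z = 2.8: A = zy² = 2.8×2.25² = 14.17 m²; P = 2y√(1+z²) = 2×2.25×2.973 = 13.38 m. Hydraulic radius R = A/P = 14.17/13.38 = 1.059 m. Q_B = (1/0.014)·14.17·1.059^(2/3)·√0.00037 = 20.24 m³/s.
Q_A = 1.237 m³/s vs Q_B = 20.24 m³/s, so channel B carries more.

channel B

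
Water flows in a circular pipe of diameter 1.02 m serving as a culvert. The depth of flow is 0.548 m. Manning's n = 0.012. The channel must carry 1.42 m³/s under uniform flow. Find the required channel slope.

S = 0.00846

For a circular section of diameter D = 1.02 m at depth y = 0.548 m, the central angle is θ = 2 arccos(1 − 2y/D) = 3.291 rad. Then A = (D²/8)(θ − sin θ) = 0.4473 m² and P = Dθ/2 = 1.678 m.
Hydraulic radius R = A/P = 0.4473/1.678 = 0.2665 m.
From Manning's equation, S = [nQ / (1 A R^(2/3))]² = [0.012 × 1.42 / (1 × 0.4473 × 0.2665^(2/3))]² = 0.00846.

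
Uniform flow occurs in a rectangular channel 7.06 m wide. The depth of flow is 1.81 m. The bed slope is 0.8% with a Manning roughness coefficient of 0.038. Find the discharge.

Flow area A = b·y = 7.06 × 1.81 = 12.78 m². Wetted perimeter P = b + 2y = 7.06 + 2×1.81 = 10.68 m.
Hydraulic radius R = A/P = 12.78/10.68 = 1.196 m.
Manning's equation: Q = (1/n) A R^(2/3) S^(1/2) = (1/0.038) × 12.78 × 1.196^(2/3) × 0.008^(1/2) = 33.9 m³/s.

Q = 33.9 m³/s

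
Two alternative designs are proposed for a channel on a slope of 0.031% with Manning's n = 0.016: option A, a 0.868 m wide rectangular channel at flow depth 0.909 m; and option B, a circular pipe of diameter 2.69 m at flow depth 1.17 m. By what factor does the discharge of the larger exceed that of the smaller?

Channel A: Flow area A = b·y = 0.868 × 0.909 = 0.789 m². Wetted perimeter P = b + 2y = 0.868 + 2×0.909 = 2.686 m. Hydraulic radius R = A/P = 0.789/2.686 = 0.2937 m. Q_A = (1/0.016)·0.789·0.2937^(2/3)·√0.00031 = 0.3837 m³/s.
Channel B: For a circular section of diameter D = 2.69 m at depth y = 1.17 m, the central angle is θ = 2 arccos(1 − 2y/D) = 2.881 rad. Then A = (D²/8)(θ − sin θ) = 2.372 m² and P = Dθ/2 = 3.874 m. Hydraulic radius R = A/P = 2.372/3.874 = 0.6123 m. Q_B = (1/0.016)·2.372·0.6123^(2/3)·√0.00031 = 1.882 m³/s.
The larger discharge is 1.882 m³/s and the smaller is 0.3837 m³/s; the ratio is 4.91.

4.91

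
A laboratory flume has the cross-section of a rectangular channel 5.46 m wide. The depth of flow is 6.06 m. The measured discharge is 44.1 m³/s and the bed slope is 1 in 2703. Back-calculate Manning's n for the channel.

Flow area A = b·y = 5.46 × 6.06 = 33.09 m². Wetted perimeter P = b + 2y = 5.46 + 2×6.06 = 17.58 m.
Hydraulic radius R = A/P = 33.09/17.58 = 1.882 m.
Rearranging Manning's equation: n = (1/Q) A R^(2/3) S^(1/2) = (1/44.1) × 33.09 × 1.882^(2/3) × √0.00037 = 0.022.

n = 0.022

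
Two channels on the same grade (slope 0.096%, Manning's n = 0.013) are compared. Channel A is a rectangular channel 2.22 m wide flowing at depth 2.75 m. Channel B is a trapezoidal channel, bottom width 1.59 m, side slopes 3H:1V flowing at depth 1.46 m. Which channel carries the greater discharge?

channel B

Channel A: Flow area A = b·y = 2.22 × 2.75 = 6.105 m². Wetted perimeter P = b + 2y = 2.22 + 2×2.75 = 7.72 m. Hydraulic radius R = A/P = 6.105/7.72 = 0.7908 m. Q_A = (1/0.013)·6.105·0.7908^(2/3)·√0.00096 = 12.44 m³/s.
Channel B: With bottom width b = 1.59 m and side slope z = 3: A = (b + zy)y = (1.59 + 3×1.46)×1.46 = 8.716 m²; P = b + 2y√(1+z²) = 1.59 + 2×1.46×3.162 = 10.82 m. Hydraulic radius R = A/P = 8.716/10.82 = 0.8053 m. Q_B = (1/0.013)·8.716·0.8053^(2/3)·√0.00096 = 17.98 m³/s.
Q_A = 12.44 m³/s vs Q_B = 17.98 m³/s, so channel B carries more.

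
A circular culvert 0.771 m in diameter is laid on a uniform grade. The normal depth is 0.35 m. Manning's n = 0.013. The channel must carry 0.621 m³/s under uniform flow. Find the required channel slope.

S = 0.015

For a circular section of diameter D = 0.771 m at depth y = 0.35 m, the central angle is θ = 2 arccos(1 − 2y/D) = 2.957 rad. Then A = (D²/8)(θ − sin θ) = 0.2061 m² and P = Dθ/2 = 1.14 m.
Hydraulic radius R = A/P = 0.2061/1.14 = 0.1808 m.
From Manning's equation, S = [nQ / (1 A R^(2/3))]² = [0.013 × 0.621 / (1 × 0.2061 × 0.1808^(2/3))]² = 0.015.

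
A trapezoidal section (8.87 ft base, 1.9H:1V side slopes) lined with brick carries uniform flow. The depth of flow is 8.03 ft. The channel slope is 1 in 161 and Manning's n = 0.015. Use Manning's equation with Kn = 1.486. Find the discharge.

Q = 4100 ft³/s

With bottom width b = 8.87 ft and side slope z = 1.9: A = (b + zy)y = (8.87 + 1.9×8.03)×8.03 = 193.7 ft²; P = b + 2y√(1+z²) = 8.87 + 2×8.03×2.147 = 43.35 ft.
Hydraulic radius R = A/P = 193.7/43.35 = 4.469 ft.
Manning's equation: Q = (1.486/n) A R^(2/3) S^(1/2) = (1.486/0.015) × 193.7 × 4.469^(2/3) × 0.006211^(1/2) = 4100 ft³/s.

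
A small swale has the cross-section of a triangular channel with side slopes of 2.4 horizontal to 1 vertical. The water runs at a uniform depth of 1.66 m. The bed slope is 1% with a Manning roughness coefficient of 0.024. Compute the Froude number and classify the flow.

supercritical

For a triangular section with side slope z = 2.4: A = zy² = 2.4×1.66² = 6.613 m²; P = 2y√(1+z²) = 2×1.66×2.6 = 8.632 m.
Hydraulic radius R = A/P = 6.613/8.632 = 0.7662 m.
V = (1/n) R^(2/3) √S = (1/0.024) × 0.7662^(2/3) × √0.01 = 3.489 m/s. Hydraulic depth D_h = A/T = 6.613/7.968 = 0.83 m.
Froude number Fr = V/√(g·D_h) = 3.489/√(9.81×0.83) = 1.22, which is greater than 1, so the flow is supercritical.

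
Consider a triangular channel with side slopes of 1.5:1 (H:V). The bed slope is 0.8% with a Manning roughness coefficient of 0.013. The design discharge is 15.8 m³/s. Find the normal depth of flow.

y_n = 1.46 m

Manning's equation rearranged: A R^(2/3) = nQ / (1·√S) = 0.013 × 15.8 / (√0.008) = 2.296.
At y = 1.58 m: A R^(2/3) = 2.831 — too large.
At y = 1.23 m: A R^(2/3) = 1.452 — too small.
At y = 1.46 m: A R^(2/3) = 2.293 — matches.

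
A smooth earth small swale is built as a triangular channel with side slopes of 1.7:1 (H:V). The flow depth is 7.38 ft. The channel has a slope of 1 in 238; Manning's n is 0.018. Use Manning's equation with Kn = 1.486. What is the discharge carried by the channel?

For a triangular section with side slope z = 1.7: A = zy² = 1.7×7.38² = 92.59 ft²; P = 2y√(1+z²) = 2×7.38×1.972 = 29.11 ft.
Hydraulic radius R = A/P = 92.59/29.11 = 3.181 ft.
Manning's equation: Q = (1.486/n) A R^(2/3) S^(1/2) = (1.486/0.018) × 92.59 × 3.181^(2/3) × 0.004202^(1/2) = 1070 ft³/s.

Q = 1070 ft³/s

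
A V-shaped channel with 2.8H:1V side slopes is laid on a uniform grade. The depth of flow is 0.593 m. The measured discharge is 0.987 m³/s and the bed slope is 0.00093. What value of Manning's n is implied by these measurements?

n = 0.013

For a triangular section with side slope z = 2.8: A = zy² = 2.8×0.593² = 0.9846 m²; P = 2y√(1+z²) = 2×0.593×2.973 = 3.526 m.
Hydraulic radius R = A/P = 0.9846/3.526 = 0.2792 m.
Rearranging Manning's equation: n = (1/Q) A R^(2/3) S^(1/2) = (1/0.987) × 0.9846 × 0.2792^(2/3) × √0.00093 = 0.013.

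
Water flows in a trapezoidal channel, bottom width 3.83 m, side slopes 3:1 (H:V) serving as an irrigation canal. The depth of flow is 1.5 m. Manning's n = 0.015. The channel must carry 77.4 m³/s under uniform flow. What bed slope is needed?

S = 0.0094

With bottom width b = 3.83 m and side slope z = 3: A = (b + zy)y = (3.83 + 3×1.5)×1.5 = 12.5 m²; P = b + 2y√(1+z²) = 3.83 + 2×1.5×3.162 = 13.32 m.
Hydraulic radius R = A/P = 12.5/13.32 = 0.9383 m.
From Manning's equation, S = [nQ / (1 A R^(2/3))]² = [0.015 × 77.4 / (1 × 12.5 × 0.9383^(2/3))]² = 0.0094.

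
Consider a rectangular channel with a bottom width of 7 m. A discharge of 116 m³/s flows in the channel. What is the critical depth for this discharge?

For a rectangular channel, critical depth y_c = (q²/g)^(1/3) where q = Q/b = 116/7 = 16.57 m²/s.
So y_c = (16.57²/9.81)^(1/3) = 3.04 m.

y_c = 3.04 m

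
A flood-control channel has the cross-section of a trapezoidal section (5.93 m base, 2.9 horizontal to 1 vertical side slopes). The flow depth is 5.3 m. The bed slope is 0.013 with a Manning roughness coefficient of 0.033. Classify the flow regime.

supercritical

With bottom width b = 5.93 m and side slope z = 2.9: A = (b + zy)y = (5.93 + 2.9×5.3)×5.3 = 112.9 m²; P = b + 2y√(1+z²) = 5.93 + 2×5.3×3.068 = 38.45 m.
Hydraulic radius R = A/P = 112.9/38.45 = 2.936 m.
V = (1/n) R^(2/3) √S = (1/0.033) × 2.936^(2/3) × √0.013 = 7.085 m/s. Hydraulic depth D_h = A/T = 112.9/36.67 = 3.079 m.
Froude number Fr = V/√(g·D_h) = 7.085/√(9.81×3.079) = 1.29, which is greater than 1, so the flow is supercritical.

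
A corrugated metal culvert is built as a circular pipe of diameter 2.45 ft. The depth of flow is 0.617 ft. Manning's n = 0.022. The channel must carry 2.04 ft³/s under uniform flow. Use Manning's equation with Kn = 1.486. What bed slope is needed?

S = 0.00408

For a circular section of diameter D = 2.45 ft at depth y = 0.617 ft, the central angle is θ = 2 arccos(1 − 2y/D) = 2.103 rad. Then A = (D²/8)(θ − sin θ) = 0.9312 ft² and P = Dθ/2 = 2.576 ft.
Hydraulic radius R = A/P = 0.9312/2.576 = 0.3615 ft.
From Manning's equation, S = [nQ / (1.486 A R^(2/3))]² = [0.022 × 2.04 / (1.486 × 0.9312 × 0.3615^(2/3))]² = 0.00408.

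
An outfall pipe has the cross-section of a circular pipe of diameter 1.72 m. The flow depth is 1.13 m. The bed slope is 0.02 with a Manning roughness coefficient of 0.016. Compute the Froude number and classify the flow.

supercritical

For a circular section of diameter D = 1.72 m at depth y = 1.13 m, the central angle is θ = 2 arccos(1 − 2y/D) = 3.78 rad. Then A = (D²/8)(θ − sin θ) = 1.618 m² and P = Dθ/2 = 3.251 m.
Hydraulic radius R = A/P = 1.618/3.251 = 0.4978 m.
V = (1/n) R^(2/3) √S = (1/0.016) × 0.4978^(2/3) × √0.02 = 5.552 m/s. Hydraulic depth D_h = A/T = 1.618/1.633 = 0.991 m.
Froude number Fr = V/√(g·D_h) = 5.552/√(9.81×0.991) = 1.78, which is greater than 1, so the flow is supercritical.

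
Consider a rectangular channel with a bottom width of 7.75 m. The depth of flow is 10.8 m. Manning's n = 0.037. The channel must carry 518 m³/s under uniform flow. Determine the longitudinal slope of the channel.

Flow area A = b·y = 7.75 × 10.8 = 83.7 m². Wetted perimeter P = b + 2y = 7.75 + 2×10.8 = 29.35 m.
Hydraulic radius R = A/P = 83.7/29.35 = 2.852 m.
From Manning's equation, S = [nQ / (1 A R^(2/3))]² = [0.037 × 518 / (1 × 83.7 × 2.852^(2/3))]² = 0.013.

S = 0.013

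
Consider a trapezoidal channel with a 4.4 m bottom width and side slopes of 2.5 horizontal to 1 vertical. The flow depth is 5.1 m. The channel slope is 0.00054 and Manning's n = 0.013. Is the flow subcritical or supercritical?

With bottom width b = 4.4 m and side slope z = 2.5: A = (b + zy)y = (4.4 + 2.5×5.1)×5.1 = 87.46 m²; P = b + 2y√(1+z²) = 4.4 + 2×5.1×2.693 = 31.86 m.
Hydraulic radius R = A/P = 87.46/31.86 = 2.745 m.
V = (1/n) R^(2/3) √S = (1/0.013) × 2.745^(2/3) × √0.00054 = 3.504 m/s. Hydraulic depth D_h = A/T = 87.46/29.9 = 2.925 m.
Froude number Fr = V/√(g·D_h) = 3.504/√(9.81×2.925) = 0.654, which is less than 1, so the flow is subcritical.

subcritical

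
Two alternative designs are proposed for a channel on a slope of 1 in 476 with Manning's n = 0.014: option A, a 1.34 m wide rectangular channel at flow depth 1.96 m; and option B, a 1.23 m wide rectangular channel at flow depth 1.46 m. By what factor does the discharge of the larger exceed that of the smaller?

1.61

Channel A: Flow area A = b·y = 1.34 × 1.96 = 2.626 m². Wetted perimeter P = b + 2y = 1.34 + 2×1.96 = 5.26 m. Hydraulic radius R = A/P = 2.626/5.26 = 0.4993 m. Q_A = (1/0.014)·2.626·0.4993^(2/3)·√0.002101 = 5.412 m³/s.
Channel B: Flow area A = b·y = 1.23 × 1.46 = 1.796 m². Wetted perimeter P = b + 2y = 1.23 + 2×1.46 = 4.15 m. Hydraulic radius R = A/P = 1.796/4.15 = 0.4327 m. Q_B = (1/0.014)·1.796·0.4327^(2/3)·√0.002101 = 3.364 m³/s.
The larger discharge is 5.412 m³/s and the smaller is 3.364 m³/s; the ratio is 1.61.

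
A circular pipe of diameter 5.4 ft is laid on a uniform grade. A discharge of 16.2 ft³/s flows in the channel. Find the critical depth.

At critical depth, Q² T / (g A³) = 1, i.e. A³/T = Q²/g = 16.2²/32.2 = 8.15.
At y = 0.953 ft: A³/T = 4.913 — low.
At y = 1.08 ft: A³/T = 8.026 — close enough.

y_c = 1.08 ft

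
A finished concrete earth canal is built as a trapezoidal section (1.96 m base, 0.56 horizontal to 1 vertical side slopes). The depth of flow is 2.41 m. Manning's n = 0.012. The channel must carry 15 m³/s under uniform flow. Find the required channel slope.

S = 0.000468

With bottom width b = 1.96 m and side slope z = 0.56: A = (b + zy)y = (1.96 + 0.56×2.41)×2.41 = 7.976 m²; P = b + 2y√(1+z²) = 1.96 + 2×2.41×1.146 = 7.484 m.
Hydraulic radius R = A/P = 7.976/7.484 = 1.066 m.
From Manning's equation, S = [nQ / (1 A R^(2/3))]² = [0.012 × 15 / (1 × 7.976 × 1.066^(2/3))]² = 0.000468.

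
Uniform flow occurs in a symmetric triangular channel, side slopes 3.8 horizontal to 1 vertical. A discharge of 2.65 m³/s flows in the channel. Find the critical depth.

At critical depth, Q² T / (g A³) = 1, i.e. A³/T = Q²/g = 2.65²/9.81 = 0.7159.
Try y = 0.732 m: A³/T = 1.517 — high.
Try y = 0.63 m: A³/T = 0.7165 — close enough.

y_c = 0.63 m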